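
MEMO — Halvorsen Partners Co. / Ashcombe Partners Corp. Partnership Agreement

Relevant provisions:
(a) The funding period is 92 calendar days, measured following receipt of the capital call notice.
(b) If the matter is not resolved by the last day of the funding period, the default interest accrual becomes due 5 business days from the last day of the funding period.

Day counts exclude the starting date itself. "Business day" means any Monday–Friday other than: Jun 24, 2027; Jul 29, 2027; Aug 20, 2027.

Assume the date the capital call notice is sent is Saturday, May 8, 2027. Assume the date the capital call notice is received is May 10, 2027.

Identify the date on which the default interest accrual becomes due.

Aug 17, 2027

The last day of the funding period: May 10, 2027 + 92 days = Aug 10, 2027.
The date on which the default interest accrual becomes due: counting 5 business days from Tuesday, Aug 10, 2027 (Aug 11, Aug 12, Aug 13, Aug 16, Aug 17, skipping weekends) reaches Tuesday, Aug 17, 2027.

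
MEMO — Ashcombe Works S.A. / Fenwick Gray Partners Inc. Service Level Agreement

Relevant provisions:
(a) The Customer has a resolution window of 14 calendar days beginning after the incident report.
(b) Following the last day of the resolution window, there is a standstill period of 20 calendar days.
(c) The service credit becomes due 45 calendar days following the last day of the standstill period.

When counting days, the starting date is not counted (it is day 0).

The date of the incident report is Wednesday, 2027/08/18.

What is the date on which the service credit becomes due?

2027/11/05

The last day of the resolution window: 14 calendar days after 2027/08/18 is 2027/09/01.
The last day of the standstill period: 20 calendar days after 2027/09/01 is 2027/09/21.
The date on which the service credit becomes due: 45 calendar days after 2027/09/21 is 2027/11/05.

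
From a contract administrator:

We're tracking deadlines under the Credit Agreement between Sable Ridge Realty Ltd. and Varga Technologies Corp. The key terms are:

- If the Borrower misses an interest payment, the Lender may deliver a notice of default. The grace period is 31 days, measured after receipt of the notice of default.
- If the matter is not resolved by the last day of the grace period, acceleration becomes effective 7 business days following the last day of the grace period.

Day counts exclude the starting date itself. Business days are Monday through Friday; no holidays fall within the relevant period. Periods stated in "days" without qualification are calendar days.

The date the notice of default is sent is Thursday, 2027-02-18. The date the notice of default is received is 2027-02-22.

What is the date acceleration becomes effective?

2027-04-05

Adding 31 calendar days to 2027-02-22 gives 2027-03-25, which is the last day of the grace period.
The date acceleration becomes effective: counting 7 business days from Thursday, 2027-03-25 (Mar 26, Mar 29, Mar 30, Mar 31, Apr 1, Apr 2, Apr 5, skipping weekends) reaches Monday, 2027-04-05.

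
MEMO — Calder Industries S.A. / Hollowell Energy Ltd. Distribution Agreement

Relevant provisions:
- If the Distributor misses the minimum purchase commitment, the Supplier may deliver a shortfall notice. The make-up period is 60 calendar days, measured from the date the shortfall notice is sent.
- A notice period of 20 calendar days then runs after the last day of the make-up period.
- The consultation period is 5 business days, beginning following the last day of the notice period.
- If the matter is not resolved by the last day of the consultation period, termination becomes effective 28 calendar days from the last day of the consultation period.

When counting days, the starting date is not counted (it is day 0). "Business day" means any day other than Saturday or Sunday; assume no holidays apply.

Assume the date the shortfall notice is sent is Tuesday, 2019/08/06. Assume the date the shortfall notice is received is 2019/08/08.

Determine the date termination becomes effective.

The last day of the make-up period: 60 calendar days after 2019/08/06 is 2019/10/05.
The last day of the notice period: 2019/10/05 + 20 days = 2019/10/25.
The last day of the consultation period: counting 5 business days from Friday, 2019/10/25 (Oct 28, Oct 29, Oct 30, Oct 31, Nov 1, skipping weekends) reaches Friday, 2019/11/01.
The date termination becomes effective: 2019/11/01 + 28 days = 2019/11/29.

2019/11/29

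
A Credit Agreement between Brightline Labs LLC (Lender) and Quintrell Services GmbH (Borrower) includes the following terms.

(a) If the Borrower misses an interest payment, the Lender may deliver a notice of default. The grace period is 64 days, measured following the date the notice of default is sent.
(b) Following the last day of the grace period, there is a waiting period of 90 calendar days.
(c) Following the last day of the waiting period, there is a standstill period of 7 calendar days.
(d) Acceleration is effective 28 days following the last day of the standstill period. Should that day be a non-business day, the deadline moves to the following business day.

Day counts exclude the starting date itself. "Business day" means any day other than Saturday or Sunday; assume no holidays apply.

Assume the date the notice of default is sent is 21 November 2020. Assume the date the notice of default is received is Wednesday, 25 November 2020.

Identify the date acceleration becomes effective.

31 May 2021

The last day of the grace period: 64 calendar days after 21 November 2020 is 24 January 2021.
The last day of the waiting period: 24 January 2021 + 90 days = 24 April 2021.
The last day of the standstill period: 7 calendar days after 24 April 2021 is 1 May 2021.
The date acceleration becomes effective: 28 calendar days after 1 May 2021 is 29 May 2021. That falls on a Saturday, so it rolls to the next business day, Monday, 31 May 2021.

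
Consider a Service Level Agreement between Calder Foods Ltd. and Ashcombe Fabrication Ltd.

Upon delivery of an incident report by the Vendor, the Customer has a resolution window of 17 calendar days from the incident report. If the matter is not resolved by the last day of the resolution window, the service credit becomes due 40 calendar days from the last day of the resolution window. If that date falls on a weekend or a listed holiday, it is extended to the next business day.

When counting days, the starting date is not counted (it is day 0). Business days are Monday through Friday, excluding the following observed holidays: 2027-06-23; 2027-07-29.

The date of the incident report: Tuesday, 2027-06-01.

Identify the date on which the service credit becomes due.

2027-07-28

The last day of the resolution window: 2027-06-01 + 17 days = 2027-06-18.
The date on which the service credit becomes due: 40 calendar days after 2027-06-18 is 2027-07-28. 2027-07-28 is a Wednesday and is not a listed holiday, so no roll-forward applies.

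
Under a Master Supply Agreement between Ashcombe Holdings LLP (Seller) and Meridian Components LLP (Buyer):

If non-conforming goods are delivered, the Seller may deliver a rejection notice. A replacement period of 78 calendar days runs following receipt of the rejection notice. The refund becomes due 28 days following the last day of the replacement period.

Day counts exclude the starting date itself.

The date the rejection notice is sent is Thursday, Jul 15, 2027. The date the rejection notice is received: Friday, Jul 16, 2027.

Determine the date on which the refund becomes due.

Oct 30, 2027

The last day of the replacement period: Jul 16, 2027 + 78 days = Oct 2, 2027.
Adding 28 calendar days to Oct 2, 2027 gives Oct 30, 2027, which is the date on which the refund becomes due.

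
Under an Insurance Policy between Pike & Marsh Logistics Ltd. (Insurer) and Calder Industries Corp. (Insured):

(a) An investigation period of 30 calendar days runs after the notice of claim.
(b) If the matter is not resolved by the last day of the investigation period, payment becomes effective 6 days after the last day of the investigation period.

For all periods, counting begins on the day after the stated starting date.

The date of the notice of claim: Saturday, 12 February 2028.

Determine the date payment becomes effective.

Adding 30 calendar days to 12 February 2028 gives 13 March 2028, which is the last day of the investigation period.
Adding 6 calendar days to 13 March 2028 gives 19 March 2028, which is the date payment becomes effective.

19 March 2028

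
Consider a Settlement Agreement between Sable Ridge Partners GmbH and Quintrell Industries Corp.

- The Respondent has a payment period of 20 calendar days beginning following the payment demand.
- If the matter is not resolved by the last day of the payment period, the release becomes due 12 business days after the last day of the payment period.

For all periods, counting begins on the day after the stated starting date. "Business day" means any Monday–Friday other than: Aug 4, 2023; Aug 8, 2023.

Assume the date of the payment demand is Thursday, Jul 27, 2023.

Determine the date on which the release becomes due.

Sep 1, 2023

Adding 20 calendar days to Jul 27, 2023 gives Aug 16, 2023, which is the last day of the payment period.
From Wednesday, Aug 16, 2023, 12 business days (Aug 17, Aug 18, Aug 21, Aug 22, …, Aug 30, Aug 31, Sep 1, skipping weekends) brings us to Friday, Sep 1, 2023, which is the date on which the release becomes due.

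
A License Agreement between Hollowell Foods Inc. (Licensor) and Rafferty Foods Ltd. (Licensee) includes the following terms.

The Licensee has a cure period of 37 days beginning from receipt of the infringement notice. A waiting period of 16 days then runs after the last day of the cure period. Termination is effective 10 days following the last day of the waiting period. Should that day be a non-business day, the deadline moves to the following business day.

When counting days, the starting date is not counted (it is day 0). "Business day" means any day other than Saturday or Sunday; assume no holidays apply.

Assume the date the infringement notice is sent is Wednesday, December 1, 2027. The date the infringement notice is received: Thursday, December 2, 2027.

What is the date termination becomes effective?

The last day of the cure period: 37 calendar days after December 2, 2027 is January 8, 2028.
The last day of the waiting period: 16 calendar days after January 8, 2028 is January 24, 2028.
Adding 10 calendar days to January 24, 2028 gives February 3, 2028, which is the date termination becomes effective. February 3, 2028 is a Thursday, so no roll-forward applies.

February 3, 2028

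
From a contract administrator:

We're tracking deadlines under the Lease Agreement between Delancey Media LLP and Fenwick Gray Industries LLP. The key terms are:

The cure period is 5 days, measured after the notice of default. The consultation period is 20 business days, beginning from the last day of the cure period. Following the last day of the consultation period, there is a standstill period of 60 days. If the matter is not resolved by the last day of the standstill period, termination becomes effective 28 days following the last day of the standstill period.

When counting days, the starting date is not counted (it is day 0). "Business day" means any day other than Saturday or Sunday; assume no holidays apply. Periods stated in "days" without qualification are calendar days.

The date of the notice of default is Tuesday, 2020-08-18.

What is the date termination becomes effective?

The last day of the cure period: 2020-08-18 + 5 days = 2020-08-23.
From Sunday, 2020-08-23, 20 business days (Aug 24, Aug 25, Aug 26, Aug 27, …, Sep 16, Sep 17, Sep 18, skipping weekends) brings us to Friday, 2020-09-18, which is the last day of the consultation period.
Adding 60 calendar days to 2020-09-18 gives 2020-11-17, which is the last day of the standstill period.
The date termination becomes effective: 28 calendar days after 2020-11-17 is 2020-12-15.

2020-12-15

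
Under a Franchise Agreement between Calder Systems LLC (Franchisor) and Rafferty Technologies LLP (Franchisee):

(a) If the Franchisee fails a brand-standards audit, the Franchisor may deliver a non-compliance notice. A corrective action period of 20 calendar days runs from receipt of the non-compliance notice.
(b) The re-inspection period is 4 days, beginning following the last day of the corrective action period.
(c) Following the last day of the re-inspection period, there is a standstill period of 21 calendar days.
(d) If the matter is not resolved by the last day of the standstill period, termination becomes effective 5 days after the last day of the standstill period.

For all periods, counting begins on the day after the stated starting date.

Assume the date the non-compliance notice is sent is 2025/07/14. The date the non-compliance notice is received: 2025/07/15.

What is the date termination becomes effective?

Adding 20 calendar days to 2025/07/15 gives 2025/08/04, which is the last day of the corrective action period.
The last day of the re-inspection period: 2025/08/04 + 4 days = 2025/08/08.
The last day of the standstill period: 21 calendar days after 2025/08/08 is 2025/08/29.
The date termination becomes effective: 5 calendar days after 2025/08/29 is 2025/09/03.

2025/09/03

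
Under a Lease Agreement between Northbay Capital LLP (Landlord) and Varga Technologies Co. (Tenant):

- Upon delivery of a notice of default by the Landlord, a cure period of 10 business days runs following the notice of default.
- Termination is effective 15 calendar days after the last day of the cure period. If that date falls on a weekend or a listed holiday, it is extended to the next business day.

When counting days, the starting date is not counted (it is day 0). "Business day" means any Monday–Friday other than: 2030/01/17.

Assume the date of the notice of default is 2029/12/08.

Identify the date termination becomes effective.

The last day of the cure period: counting 10 business days from Saturday, 2029/12/08 (Dec 10, Dec 11, Dec 12, Dec 13, Dec 14, Dec 17, Dec 18, Dec 19, Dec 20, Dec 21, skipping weekends) reaches Friday, 2029/12/21.
The date termination becomes effective: 2029/12/21 + 15 days = 2030/01/05. That falls on a Saturday, so it rolls to the next business day, Monday, 2030/01/07.

2030/01/07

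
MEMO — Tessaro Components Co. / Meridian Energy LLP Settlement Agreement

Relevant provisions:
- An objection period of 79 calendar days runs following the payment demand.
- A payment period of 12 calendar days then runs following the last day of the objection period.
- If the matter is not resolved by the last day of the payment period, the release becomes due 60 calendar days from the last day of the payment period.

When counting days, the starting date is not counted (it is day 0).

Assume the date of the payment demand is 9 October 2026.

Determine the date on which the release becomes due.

The last day of the objection period: 9 October 2026 + 79 days = 27 December 2026.
The last day of the payment period: 12 calendar days after 27 December 2026 is 8 January 2027.
The date on which the release becomes due: 8 January 2027 + 60 days = 9 March 2027.

9 March 2027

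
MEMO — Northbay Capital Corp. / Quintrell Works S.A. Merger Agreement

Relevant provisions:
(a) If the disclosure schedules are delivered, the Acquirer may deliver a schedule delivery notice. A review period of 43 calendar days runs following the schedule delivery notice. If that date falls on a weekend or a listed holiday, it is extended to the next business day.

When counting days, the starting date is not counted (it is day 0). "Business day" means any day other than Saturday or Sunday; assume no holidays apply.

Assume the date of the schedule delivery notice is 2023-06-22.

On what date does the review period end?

2023-08-04

Adding 43 calendar days to 2023-06-22 gives 2023-08-04, which is the last day of the review period. 2023-08-04 is a Friday, so no roll-forward applies.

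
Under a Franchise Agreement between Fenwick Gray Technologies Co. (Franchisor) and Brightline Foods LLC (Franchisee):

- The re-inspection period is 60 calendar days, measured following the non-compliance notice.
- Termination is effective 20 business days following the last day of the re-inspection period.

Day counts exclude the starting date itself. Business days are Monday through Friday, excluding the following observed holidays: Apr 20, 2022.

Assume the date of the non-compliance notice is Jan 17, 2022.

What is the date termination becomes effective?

Adding 60 calendar days to Jan 17, 2022 gives Mar 18, 2022, which is the last day of the re-inspection period.
The date termination becomes effective: counting 20 business days from Friday, Mar 18, 2022 (Mar 21, Mar 22, Mar 23, Mar 24, …, Apr 13, Apr 14, Apr 15, skipping weekends) reaches Friday, Apr 15, 2022.

Apr 15, 2022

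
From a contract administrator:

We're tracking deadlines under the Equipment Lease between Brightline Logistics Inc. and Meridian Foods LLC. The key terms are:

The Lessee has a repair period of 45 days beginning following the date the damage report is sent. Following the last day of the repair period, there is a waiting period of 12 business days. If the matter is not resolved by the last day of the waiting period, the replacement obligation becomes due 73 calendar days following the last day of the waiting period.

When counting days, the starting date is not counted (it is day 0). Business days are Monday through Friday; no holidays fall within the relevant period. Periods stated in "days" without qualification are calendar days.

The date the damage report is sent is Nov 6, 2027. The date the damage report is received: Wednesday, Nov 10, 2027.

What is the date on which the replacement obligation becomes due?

The last day of the repair period: Nov 6, 2027 + 45 days = Dec 21, 2027.
From Tuesday, Dec 21, 2027, 12 business days (Dec 22, Dec 23, Dec 24, Dec 27, …, Jan 4, Jan 5, Jan 6, skipping weekends) brings us to Thursday, Jan 6, 2028, which is the last day of the waiting period.
The date on which the replacement obligation becomes due: 73 calendar days after Jan 6, 2028 is Mar 19, 2028.

Mar 19, 2028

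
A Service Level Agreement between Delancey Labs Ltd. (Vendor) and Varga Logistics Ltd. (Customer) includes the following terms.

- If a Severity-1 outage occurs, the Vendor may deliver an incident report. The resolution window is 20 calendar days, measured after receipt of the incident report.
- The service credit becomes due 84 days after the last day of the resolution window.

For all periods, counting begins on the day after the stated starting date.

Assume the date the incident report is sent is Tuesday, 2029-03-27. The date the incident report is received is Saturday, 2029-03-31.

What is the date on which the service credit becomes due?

2029-07-13

The last day of the resolution window: 20 calendar days after 2029-03-31 is 2029-04-20.
Adding 84 calendar days to 2029-04-20 gives 2029-07-13, which is the date on which the service credit becomes due.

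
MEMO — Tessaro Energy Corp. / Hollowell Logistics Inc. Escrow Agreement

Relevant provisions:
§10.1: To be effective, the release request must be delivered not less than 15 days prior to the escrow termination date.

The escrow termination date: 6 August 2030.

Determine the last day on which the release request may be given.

6 August 2030 minus 15 days is 22 July 2030.

22 July 2030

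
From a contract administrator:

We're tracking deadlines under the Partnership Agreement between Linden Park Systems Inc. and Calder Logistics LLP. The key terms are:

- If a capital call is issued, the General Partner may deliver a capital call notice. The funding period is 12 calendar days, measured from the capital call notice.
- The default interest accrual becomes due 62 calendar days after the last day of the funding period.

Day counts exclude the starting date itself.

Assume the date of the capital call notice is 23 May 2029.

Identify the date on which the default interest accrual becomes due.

Adding 12 calendar days to 23 May 2029 gives 4 June 2029, which is the last day of the funding period.
The date on which the default interest accrual becomes due: 4 June 2029 + 62 days = 5 August 2029.

5 August 2029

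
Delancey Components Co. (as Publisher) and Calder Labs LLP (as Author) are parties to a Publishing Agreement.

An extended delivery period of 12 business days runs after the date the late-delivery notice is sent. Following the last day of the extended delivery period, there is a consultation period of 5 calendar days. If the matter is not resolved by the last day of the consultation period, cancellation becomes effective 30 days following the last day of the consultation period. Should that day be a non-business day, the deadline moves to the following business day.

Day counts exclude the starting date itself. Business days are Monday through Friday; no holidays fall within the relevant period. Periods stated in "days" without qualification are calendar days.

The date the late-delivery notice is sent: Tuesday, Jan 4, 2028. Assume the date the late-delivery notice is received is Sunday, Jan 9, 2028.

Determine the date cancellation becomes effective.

The last day of the extended delivery period: counting 12 business days from Tuesday, Jan 4, 2028 (Jan 5, Jan 6, Jan 7, Jan 10, …, Jan 18, Jan 19, Jan 20, skipping weekends) reaches Thursday, Jan 20, 2028.
The last day of the consultation period: 5 calendar days after Jan 20, 2028 is Jan 25, 2028.
Adding 30 calendar days to Jan 25, 2028 gives Feb 24, 2028, which is the date cancellation becomes effective. Feb 24, 2028 is a Thursday, so no roll-forward applies.

Feb 24, 2028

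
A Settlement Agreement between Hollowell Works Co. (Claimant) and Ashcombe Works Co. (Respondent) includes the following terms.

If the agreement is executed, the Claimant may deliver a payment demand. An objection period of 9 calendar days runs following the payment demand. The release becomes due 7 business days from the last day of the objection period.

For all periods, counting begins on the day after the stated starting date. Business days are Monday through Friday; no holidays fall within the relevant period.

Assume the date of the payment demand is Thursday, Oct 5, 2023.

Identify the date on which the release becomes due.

Oct 24, 2023

Adding 9 calendar days to Oct 5, 2023 gives Oct 14, 2023, which is the last day of the objection period.
The date on which the release becomes due: 7 business days after Saturday, Oct 14, 2023, skipping weekends — Oct 16, Oct 17, Oct 18, Oct 19, Oct 20, Oct 23, Oct 24 — lands on Tuesday, Oct 24, 2023.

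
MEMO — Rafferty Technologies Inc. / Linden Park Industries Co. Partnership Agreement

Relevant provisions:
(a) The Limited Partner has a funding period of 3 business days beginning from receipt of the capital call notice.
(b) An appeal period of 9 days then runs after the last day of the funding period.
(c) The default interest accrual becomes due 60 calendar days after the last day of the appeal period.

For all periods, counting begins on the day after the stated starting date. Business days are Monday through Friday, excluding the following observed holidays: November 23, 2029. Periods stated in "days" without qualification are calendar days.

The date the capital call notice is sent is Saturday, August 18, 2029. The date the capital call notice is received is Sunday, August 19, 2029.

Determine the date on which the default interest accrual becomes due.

The last day of the funding period: 3 business days after Sunday, August 19, 2029, skipping weekends — Aug 20, Aug 21, Aug 22 — lands on Wednesday, August 22, 2029.
Adding 9 calendar days to August 22, 2029 gives August 31, 2029, which is the last day of the appeal period.
The date on which the default interest accrual becomes due: 60 calendar days after August 31, 2029 is October 30, 2029.

October 30, 2029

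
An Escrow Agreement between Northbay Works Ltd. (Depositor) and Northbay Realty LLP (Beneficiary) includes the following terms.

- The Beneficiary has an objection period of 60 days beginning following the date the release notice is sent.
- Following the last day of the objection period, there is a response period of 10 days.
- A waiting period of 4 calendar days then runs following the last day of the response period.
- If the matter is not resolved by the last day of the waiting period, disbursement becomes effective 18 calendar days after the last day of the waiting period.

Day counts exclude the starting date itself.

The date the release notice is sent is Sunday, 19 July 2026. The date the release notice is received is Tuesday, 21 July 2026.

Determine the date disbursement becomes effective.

19 October 2026

The last day of the objection period: 60 calendar days after 19 July 2026 is 17 September 2026.
Adding 10 calendar days to 17 September 2026 gives 27 September 2026, which is the last day of the response period.
The last day of the waiting period: 4 calendar days after 27 September 2026 is 1 October 2026.
The date disbursement becomes effective: 1 October 2026 + 18 days = 19 October 2026.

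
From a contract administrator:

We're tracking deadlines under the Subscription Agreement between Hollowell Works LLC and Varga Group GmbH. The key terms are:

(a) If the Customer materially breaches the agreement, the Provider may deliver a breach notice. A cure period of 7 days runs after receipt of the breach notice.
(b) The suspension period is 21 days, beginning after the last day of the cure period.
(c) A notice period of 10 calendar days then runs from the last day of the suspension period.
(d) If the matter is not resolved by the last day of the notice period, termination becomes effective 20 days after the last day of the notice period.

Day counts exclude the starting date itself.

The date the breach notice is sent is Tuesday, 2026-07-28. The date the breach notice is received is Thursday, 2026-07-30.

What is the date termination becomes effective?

The last day of the cure period: 7 calendar days after 2026-07-30 is 2026-08-06.
The last day of the suspension period: 2026-08-06 + 21 days = 2026-08-27.
The last day of the notice period: 10 calendar days after 2026-08-27 is 2026-09-06.
The date termination becomes effective: 20 calendar days after 2026-09-06 is 2026-09-26.

2026-09-26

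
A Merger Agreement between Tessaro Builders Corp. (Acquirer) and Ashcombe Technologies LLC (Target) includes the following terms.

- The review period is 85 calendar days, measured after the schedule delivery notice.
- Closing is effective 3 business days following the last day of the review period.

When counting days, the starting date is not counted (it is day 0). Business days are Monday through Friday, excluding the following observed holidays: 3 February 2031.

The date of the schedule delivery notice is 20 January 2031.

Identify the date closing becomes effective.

The last day of the review period: 20 January 2031 + 85 days = 15 April 2031.
The date closing becomes effective: 3 business days after Tuesday, 15 April 2031, skipping weekends — Apr 16, Apr 17, Apr 18 — lands on Friday, 18 April 2031.

18 April 2031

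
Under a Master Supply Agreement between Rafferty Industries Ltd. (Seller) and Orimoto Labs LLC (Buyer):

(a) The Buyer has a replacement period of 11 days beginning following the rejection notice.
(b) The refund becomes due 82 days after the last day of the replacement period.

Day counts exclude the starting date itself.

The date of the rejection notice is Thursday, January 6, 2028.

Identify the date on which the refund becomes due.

April 8, 2028

Adding 11 calendar days to January 6, 2028 gives January 17, 2028, which is the last day of the replacement period.
The date on which the refund becomes due: 82 calendar days after January 17, 2028 is April 8, 2028.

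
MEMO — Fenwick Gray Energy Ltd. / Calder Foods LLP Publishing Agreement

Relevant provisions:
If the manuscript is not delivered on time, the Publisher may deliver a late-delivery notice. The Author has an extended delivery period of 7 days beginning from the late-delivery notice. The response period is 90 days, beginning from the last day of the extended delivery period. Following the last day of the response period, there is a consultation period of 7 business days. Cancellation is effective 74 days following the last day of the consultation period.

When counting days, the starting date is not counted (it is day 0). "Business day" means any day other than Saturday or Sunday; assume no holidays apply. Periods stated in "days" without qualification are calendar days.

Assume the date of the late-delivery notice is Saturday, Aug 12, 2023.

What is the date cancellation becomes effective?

Feb 10, 2024

The last day of the extended delivery period: 7 calendar days after Aug 12, 2023 is Aug 19, 2023.
Adding 90 calendar days to Aug 19, 2023 gives Nov 17, 2023, which is the last day of the response period.
The last day of the consultation period: 7 business days after Friday, Nov 17, 2023, skipping weekends — Nov 20, Nov 21, Nov 22, Nov 23, Nov 24, Nov 27, Nov 28 — lands on Tuesday, Nov 28, 2023.
Adding 74 calendar days to Nov 28, 2023 gives Feb 10, 2024, which is the date cancellation becomes effective.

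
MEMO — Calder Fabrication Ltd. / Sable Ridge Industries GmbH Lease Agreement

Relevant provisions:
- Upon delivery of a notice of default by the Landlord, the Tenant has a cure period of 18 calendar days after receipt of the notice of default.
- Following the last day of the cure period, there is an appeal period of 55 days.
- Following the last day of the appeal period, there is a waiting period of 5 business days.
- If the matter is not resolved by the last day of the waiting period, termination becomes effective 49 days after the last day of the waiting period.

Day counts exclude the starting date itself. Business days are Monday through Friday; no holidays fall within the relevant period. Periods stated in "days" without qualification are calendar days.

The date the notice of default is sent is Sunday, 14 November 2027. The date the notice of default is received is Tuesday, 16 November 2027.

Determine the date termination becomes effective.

The last day of the cure period: 16 November 2027 + 18 days = 4 December 2027.
The last day of the appeal period: 4 December 2027 + 55 days = 28 January 2028.
The last day of the waiting period: 5 business days after Friday, 28 January 2028, skipping weekends — Jan 31, Feb 1, Feb 2, Feb 3, Feb 4 — lands on Friday, 4 February 2028.
The date termination becomes effective: 4 February 2028 + 49 days = 24 March 2028.

24 March 2028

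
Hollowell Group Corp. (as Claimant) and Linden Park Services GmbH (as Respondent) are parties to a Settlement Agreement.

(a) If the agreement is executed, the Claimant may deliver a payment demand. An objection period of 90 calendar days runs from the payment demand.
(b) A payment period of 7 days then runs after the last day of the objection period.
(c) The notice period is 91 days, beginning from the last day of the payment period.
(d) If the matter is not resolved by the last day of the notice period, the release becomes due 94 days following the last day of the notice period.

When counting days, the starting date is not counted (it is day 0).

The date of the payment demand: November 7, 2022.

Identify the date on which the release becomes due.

Adding 90 calendar days to November 7, 2022 gives February 5, 2023, which is the last day of the objection period.
Adding 7 calendar days to February 5, 2023 gives February 12, 2023, which is the last day of the payment period.
The last day of the notice period: 91 calendar days after February 12, 2023 is May 14, 2023.
The date on which the release becomes due: 94 calendar days after May 14, 2023 is August 16, 2023.

August 16, 2023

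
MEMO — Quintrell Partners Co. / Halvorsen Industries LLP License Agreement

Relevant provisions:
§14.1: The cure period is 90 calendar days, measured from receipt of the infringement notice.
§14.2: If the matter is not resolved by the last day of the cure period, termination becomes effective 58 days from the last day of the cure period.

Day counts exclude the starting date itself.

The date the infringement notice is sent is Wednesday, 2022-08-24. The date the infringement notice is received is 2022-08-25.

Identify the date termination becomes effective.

The last day of the cure period: 2022-08-25 + 90 days = 2022-11-23.
The date termination becomes effective: 2022-11-23 + 58 days = 2023-01-20.

2023-01-20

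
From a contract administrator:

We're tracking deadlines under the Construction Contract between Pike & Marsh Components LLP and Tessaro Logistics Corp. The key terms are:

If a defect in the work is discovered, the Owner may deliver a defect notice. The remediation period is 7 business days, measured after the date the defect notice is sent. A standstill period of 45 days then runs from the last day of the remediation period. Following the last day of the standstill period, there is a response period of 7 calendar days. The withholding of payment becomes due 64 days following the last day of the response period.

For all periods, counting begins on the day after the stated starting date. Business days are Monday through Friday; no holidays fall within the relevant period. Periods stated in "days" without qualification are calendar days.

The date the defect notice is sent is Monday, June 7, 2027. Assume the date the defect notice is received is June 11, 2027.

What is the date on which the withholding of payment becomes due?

The last day of the remediation period: counting 7 business days from Monday, June 7, 2027 (Jun 8, Jun 9, Jun 10, Jun 11, Jun 14, Jun 15, Jun 16, skipping weekends) reaches Wednesday, June 16, 2027.
The last day of the standstill period: 45 calendar days after June 16, 2027 is July 31, 2027.
Adding 7 calendar days to July 31, 2027 gives August 7, 2027, which is the last day of the response period.
The date on which the withholding of payment becomes due: 64 calendar days after August 7, 2027 is October 10, 2027.

October 10, 2027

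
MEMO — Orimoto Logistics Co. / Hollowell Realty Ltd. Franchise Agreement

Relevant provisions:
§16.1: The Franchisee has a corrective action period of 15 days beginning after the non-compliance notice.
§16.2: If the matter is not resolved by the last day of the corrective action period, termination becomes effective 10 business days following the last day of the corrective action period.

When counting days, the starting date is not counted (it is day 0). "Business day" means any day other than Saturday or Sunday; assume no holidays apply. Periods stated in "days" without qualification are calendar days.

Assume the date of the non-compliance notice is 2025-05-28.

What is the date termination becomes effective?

The last day of the corrective action period: 15 calendar days after 2025-05-28 is 2025-06-12.
The date termination becomes effective: counting 10 business days from Thursday, 2025-06-12 (Jun 13, Jun 16, Jun 17, Jun 18, Jun 19, Jun 20, Jun 23, Jun 24, Jun 25, Jun 26, skipping weekends) reaches Thursday, 2025-06-26.

2025-06-26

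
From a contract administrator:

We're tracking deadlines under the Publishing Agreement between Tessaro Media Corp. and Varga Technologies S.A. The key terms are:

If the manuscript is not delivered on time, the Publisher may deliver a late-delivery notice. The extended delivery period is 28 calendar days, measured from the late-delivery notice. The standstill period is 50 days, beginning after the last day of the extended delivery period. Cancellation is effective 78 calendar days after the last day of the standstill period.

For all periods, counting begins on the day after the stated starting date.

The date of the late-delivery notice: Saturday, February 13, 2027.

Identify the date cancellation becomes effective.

July 19, 2027

The last day of the extended delivery period: 28 calendar days after February 13, 2027 is March 13, 2027.
Adding 50 calendar days to March 13, 2027 gives May 2, 2027, which is the last day of the standstill period.
The date cancellation becomes effective: May 2, 2027 + 78 days = July 19, 2027.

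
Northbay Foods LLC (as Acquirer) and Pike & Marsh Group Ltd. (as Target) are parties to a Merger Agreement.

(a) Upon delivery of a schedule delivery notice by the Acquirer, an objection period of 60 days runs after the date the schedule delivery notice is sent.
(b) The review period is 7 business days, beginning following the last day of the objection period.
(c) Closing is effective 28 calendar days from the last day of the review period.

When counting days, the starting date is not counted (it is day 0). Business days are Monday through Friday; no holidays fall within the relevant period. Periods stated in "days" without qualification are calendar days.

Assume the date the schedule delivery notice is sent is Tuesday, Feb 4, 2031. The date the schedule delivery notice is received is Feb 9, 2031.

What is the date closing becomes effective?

The last day of the objection period: Feb 4, 2031 + 60 days = Apr 5, 2031.
The last day of the review period: counting 7 business days from Saturday, Apr 5, 2031 (Apr 7, Apr 8, Apr 9, Apr 10, Apr 11, Apr 14, Apr 15, skipping weekends) reaches Tuesday, Apr 15, 2031.
The date closing becomes effective: Apr 15, 2031 + 28 days = May 13, 2031.

May 13, 2031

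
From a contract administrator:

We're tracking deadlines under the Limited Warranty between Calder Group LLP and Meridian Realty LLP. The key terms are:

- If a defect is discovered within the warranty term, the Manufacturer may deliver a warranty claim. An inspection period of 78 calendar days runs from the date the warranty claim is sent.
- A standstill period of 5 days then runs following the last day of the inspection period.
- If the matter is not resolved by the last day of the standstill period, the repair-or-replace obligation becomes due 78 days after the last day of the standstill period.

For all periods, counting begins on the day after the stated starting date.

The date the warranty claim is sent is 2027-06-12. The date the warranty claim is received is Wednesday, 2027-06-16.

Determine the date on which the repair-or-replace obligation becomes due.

The last day of the inspection period: 78 calendar days after 2027-06-12 is 2027-08-29.
The last day of the standstill period: 2027-08-29 + 5 days = 2027-09-03.
Adding 78 calendar days to 2027-09-03 gives 2027-11-20, which is the date on which the repair-or-replace obligation becomes due.

2027-11-20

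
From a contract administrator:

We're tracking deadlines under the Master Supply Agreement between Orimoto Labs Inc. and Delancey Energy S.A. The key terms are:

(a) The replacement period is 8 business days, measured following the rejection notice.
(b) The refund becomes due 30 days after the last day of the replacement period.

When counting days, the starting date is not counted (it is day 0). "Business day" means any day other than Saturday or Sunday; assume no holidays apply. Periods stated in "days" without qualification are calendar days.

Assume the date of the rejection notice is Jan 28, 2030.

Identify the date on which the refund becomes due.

Mar 9, 2030

From Monday, Jan 28, 2030, 8 business days (Jan 29, Jan 30, Jan 31, Feb 1, Feb 4, Feb 5, Feb 6, Feb 7, skipping weekends) brings us to Thursday, Feb 7, 2030, which is the last day of the replacement period.
Adding 30 calendar days to Feb 7, 2030 gives Mar 9, 2030, which is the date on which the refund becomes due.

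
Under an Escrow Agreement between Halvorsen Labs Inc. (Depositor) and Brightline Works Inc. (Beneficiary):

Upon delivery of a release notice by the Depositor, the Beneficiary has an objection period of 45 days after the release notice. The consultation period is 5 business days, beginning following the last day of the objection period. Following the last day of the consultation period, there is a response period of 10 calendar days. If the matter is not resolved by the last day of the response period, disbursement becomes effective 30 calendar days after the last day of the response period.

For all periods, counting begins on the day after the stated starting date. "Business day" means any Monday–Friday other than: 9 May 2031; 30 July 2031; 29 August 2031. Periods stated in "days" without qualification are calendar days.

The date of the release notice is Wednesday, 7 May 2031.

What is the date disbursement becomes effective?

Adding 45 calendar days to 7 May 2031 gives 21 June 2031, which is the last day of the objection period.
The last day of the consultation period: 5 business days after Saturday, 21 June 2031, skipping weekends — Jun 23, Jun 24, Jun 25, Jun 26, Jun 27 — lands on Friday, 27 June 2031.
The last day of the response period: 27 June 2031 + 10 days = 7 July 2031.
The date disbursement becomes effective: 30 calendar days after 7 July 2031 is 6 August 2031.

6 August 2031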